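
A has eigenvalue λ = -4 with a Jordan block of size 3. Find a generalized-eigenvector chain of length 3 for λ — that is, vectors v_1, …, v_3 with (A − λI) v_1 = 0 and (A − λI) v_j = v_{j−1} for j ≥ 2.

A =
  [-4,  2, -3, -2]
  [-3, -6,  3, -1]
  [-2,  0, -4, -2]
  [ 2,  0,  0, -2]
A Jordan chain for λ = -4 of length 3:
v_1 = (-4, -2, -4, 4)ᵀ
v_2 = (0, -3, -2, 2)ᵀ
v_3 = (1, 0, 0, 0)ᵀ

Let N = A − (-4)·I. We want v_3 with N^3 v_3 = 0 but N^2 v_3 ≠ 0; then v_{j-1} := N · v_j for j = 3, …, 2.

Pick v_3 = (1, 0, 0, 0)ᵀ.
Then v_2 = N · v_3 = (0, -3, -2, 2)ᵀ.
Then v_1 = N · v_2 = (-4, -2, -4, 4)ᵀ.

Sanity check: (A − (-4)·I) v_1 = (0, 0, 0, 0)ᵀ = 0. ✓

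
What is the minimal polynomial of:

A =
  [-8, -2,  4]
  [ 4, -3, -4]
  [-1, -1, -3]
x^3 + 14*x^2 + 65*x + 100

The characteristic polynomial is χ_A(x) = (x + 4)*(x + 5)^2, so the eigenvalues are known. The minimal polynomial is
  m_A(x) = Π_λ (x − λ)^{k_λ}
where k_λ is the size of the *largest* Jordan block for λ (equivalently, the smallest k with (A − λI)^k v = 0 for every generalised eigenvector v of λ).

  λ = -5: largest Jordan block has size 2, contributing (x + 5)^2
  λ = -4: largest Jordan block has size 1, contributing (x + 4)

So m_A(x) = (x + 4)*(x + 5)^2 = x^3 + 14*x^2 + 65*x + 100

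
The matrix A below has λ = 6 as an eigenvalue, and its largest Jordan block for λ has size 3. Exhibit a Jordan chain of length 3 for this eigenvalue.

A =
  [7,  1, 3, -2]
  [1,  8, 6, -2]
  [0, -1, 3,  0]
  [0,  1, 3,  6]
A Jordan chain for λ = 6 of length 3:
v_1 = (2, 3, -1, 1)ᵀ
v_2 = (1, 1, 0, 0)ᵀ
v_3 = (1, 0, 0, 0)ᵀ

Let N = A − (6)·I. We want v_3 with N^3 v_3 = 0 but N^2 v_3 ≠ 0; then v_{j-1} := N · v_j for j = 3, …, 2.

Pick v_3 = (1, 0, 0, 0)ᵀ.
Then v_2 = N · v_3 = (1, 1, 0, 0)ᵀ.
Then v_1 = N · v_2 = (2, 3, -1, 1)ᵀ.

Sanity check: (A − (6)·I) v_1 = (0, 0, 0, 0)ᵀ = 0. ✓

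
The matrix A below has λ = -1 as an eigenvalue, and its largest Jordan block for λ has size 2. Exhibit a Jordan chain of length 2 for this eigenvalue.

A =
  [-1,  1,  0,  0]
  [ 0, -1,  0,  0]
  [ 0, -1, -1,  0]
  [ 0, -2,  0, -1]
A Jordan chain for λ = -1 of length 2:
v_1 = (1, 0, -1, -2)ᵀ
v_2 = (0, 1, 0, 0)ᵀ

Let N = A − (-1)·I. We want v_2 with N^2 v_2 = 0 but N^1 v_2 ≠ 0; then v_{j-1} := N · v_j for j = 2, …, 2.

Pick v_2 = (0, 1, 0, 0)ᵀ.
Then v_1 = N · v_2 = (1, 0, -1, -2)ᵀ.

Sanity check: (A − (-1)·I) v_1 = (0, 0, 0, 0)ᵀ = 0. ✓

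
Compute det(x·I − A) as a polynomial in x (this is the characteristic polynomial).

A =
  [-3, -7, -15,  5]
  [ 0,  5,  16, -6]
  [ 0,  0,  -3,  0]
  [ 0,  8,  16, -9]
x^4 + 10*x^3 + 36*x^2 + 54*x + 27

Expanding det(x·I − A) (e.g. by cofactor expansion or by noting that A is similar to its Jordan form J, which has the same characteristic polynomial as A) gives
  χ_A(x) = x^4 + 10*x^3 + 36*x^2 + 54*x + 27
which factors as (x + 1)*(x + 3)^3. The eigenvalues (with algebraic multiplicities) are λ = -3 with multiplicity 3, λ = -1 with multiplicity 1.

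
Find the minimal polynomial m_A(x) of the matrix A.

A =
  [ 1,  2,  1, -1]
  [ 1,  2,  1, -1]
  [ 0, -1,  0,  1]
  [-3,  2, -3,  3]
x^4 - 6*x^3 + 12*x^2 - 8*x

The characteristic polynomial is χ_A(x) = x*(x - 2)^3, so the eigenvalues are known. The minimal polynomial is
  m_A(x) = Π_λ (x − λ)^{k_λ}
where k_λ is the size of the *largest* Jordan block for λ (equivalently, the smallest k with (A − λI)^k v = 0 for every generalised eigenvector v of λ).

  λ = 0: largest Jordan block has size 1, contributing (x − 0)
  λ = 2: largest Jordan block has size 3, contributing (x − 2)^3

So m_A(x) = x*(x - 2)^3 = x^4 - 6*x^3 + 12*x^2 - 8*x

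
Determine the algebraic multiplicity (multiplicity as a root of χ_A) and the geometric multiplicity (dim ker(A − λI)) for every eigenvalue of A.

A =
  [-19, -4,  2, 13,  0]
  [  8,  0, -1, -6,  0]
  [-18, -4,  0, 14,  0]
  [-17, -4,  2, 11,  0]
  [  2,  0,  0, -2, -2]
λ = -2: alg = 5, geom = 3

Step 1 — factor the characteristic polynomial to read off the algebraic multiplicities:
  χ_A(x) = (x + 2)^5

Step 2 — compute geometric multiplicities via the rank-nullity identity g(λ) = n − rank(A − λI):
  rank(A − (-2)·I) = 2, so dim ker(A − (-2)·I) = n − 2 = 3

Summary:
  λ = -2: algebraic multiplicity = 5, geometric multiplicity = 3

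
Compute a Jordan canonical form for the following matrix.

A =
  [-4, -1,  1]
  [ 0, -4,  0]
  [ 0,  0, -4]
J_2(-4) ⊕ J_1(-4)

The characteristic polynomial is
  det(x·I − A) = x^3 + 12*x^2 + 48*x + 64 = (x + 4)^3

Eigenvalues and multiplicities (the geometric multiplicity of λ is n − rank(A − λI), which equals the number of Jordan blocks for λ):
  λ = -4: algebraic multiplicity = 3, geometric multiplicity = 2

Determining the block sizes for each eigenvalue:
  λ = -4: 2 blocks summing to 3 forces exactly one block of size 2 and the rest size 1 → block sizes [2, 1]

Assembling the blocks gives a Jordan form
J =
  [-4,  1,  0]
  [ 0, -4,  0]
  [ 0,  0, -4]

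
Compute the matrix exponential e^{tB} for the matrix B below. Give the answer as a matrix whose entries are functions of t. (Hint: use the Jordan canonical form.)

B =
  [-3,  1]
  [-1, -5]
e^{tB} =
  [t*exp(-4*t) + exp(-4*t), t*exp(-4*t)]
  [-t*exp(-4*t), -t*exp(-4*t) + exp(-4*t)]

Strategy: write B = P · J · P⁻¹ where J is a Jordan canonical form, so e^{tB} = P · e^{tJ} · P⁻¹, and e^{tJ} can be computed block-by-block.

B has Jordan form
J =
  [-4,  1]
  [ 0, -4]
(up to reordering of blocks).

Per-block formulas:
  For a 2×2 Jordan block J_2(-4): exp(t · J_2(-4)) = e^(-4t)·(I + t·N), where N is the 2×2 nilpotent shift.

After assembling e^{tJ} and conjugating by P, we get:

e^{tB} =
  [t*exp(-4*t) + exp(-4*t), t*exp(-4*t)]
  [-t*exp(-4*t), -t*exp(-4*t) + exp(-4*t)]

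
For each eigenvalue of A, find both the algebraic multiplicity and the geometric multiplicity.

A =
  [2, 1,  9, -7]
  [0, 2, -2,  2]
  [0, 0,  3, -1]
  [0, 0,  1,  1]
λ = 2: alg = 4, geom = 2

Step 1 — factor the characteristic polynomial to read off the algebraic multiplicities:
  χ_A(x) = (x - 2)^4

Step 2 — compute geometric multiplicities via the rank-nullity identity g(λ) = n − rank(A − λI):
  rank(A − (2)·I) = 2, so dim ker(A − (2)·I) = n − 2 = 2

Summary:
  λ = 2: algebraic multiplicity = 4, geometric multiplicity = 2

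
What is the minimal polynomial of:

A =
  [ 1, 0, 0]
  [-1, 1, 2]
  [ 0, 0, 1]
x^2 - 2*x + 1

The characteristic polynomial is χ_A(x) = (x - 1)^3, so the eigenvalues are known. The minimal polynomial is
  m_A(x) = Π_λ (x − λ)^{k_λ}
where k_λ is the size of the *largest* Jordan block for λ (equivalently, the smallest k with (A − λI)^k v = 0 for every generalised eigenvector v of λ).

  λ = 1: largest Jordan block has size 2, contributing (x − 1)^2

So m_A(x) = (x - 1)^2 = x^2 - 2*x + 1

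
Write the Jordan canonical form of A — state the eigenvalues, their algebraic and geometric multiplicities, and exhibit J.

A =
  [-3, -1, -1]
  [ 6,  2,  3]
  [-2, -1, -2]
J_2(-1) ⊕ J_1(-1)

The characteristic polynomial is
  det(x·I − A) = x^3 + 3*x^2 + 3*x + 1 = (x + 1)^3

Eigenvalues and multiplicities (the geometric multiplicity of λ is n − rank(A − λI), which equals the number of Jordan blocks for λ):
  λ = -1: algebraic multiplicity = 3, geometric multiplicity = 2

Determining the block sizes for each eigenvalue:
  λ = -1: 2 blocks summing to 3 forces exactly one block of size 2 and the rest size 1 → block sizes [2, 1]

Assembling the blocks gives a Jordan form
J =
  [-1,  1,  0]
  [ 0, -1,  0]
  [ 0,  0, -1]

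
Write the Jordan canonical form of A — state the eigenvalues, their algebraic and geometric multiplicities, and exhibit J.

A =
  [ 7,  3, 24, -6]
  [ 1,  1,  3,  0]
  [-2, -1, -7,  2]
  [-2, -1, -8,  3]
J_3(1) ⊕ J_1(1)

The characteristic polynomial is
  det(x·I − A) = x^4 - 4*x^3 + 6*x^2 - 4*x + 1 = (x - 1)^4

Eigenvalues and multiplicities (the geometric multiplicity of λ is n − rank(A − λI), which equals the number of Jordan blocks for λ):
  λ = 1: algebraic multiplicity = 4, geometric multiplicity = 2

Determining the block sizes for each eigenvalue:
  λ = 1: with am = 4 and gm = 2, the partition is not yet determined (e.g. several partitions of 4 into 2 parts exist). Let N = A − (1)·I. Computing rank(N^1) = 2, rank(N^2) = 1, rank(N^3) = 0; the number of blocks of size ≥ j is rank(N^{j−1}) − rank(N^j), giving [2, 1, 1]. So we have 1 block(s) of size 3, 1 block(s) of size 1 → block sizes [3, 1]

Assembling the blocks gives a Jordan form
J =
  [1, 1, 0, 0]
  [0, 1, 1, 0]
  [0, 0, 1, 0]
  [0, 0, 0, 1]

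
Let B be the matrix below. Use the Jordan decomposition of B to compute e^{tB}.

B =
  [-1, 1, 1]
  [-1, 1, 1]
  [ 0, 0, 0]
e^{tB} =
  [1 - t, t, t]
  [-t, t + 1, t]
  [0, 0, 1]

Strategy: write B = P · J · P⁻¹ where J is a Jordan canonical form, so e^{tB} = P · e^{tJ} · P⁻¹, and e^{tJ} can be computed block-by-block.

B has Jordan form
J =
  [0, 1, 0]
  [0, 0, 0]
  [0, 0, 0]
(up to reordering of blocks).

Per-block formulas:
  For a 1×1 block at λ = 0: exp(t · [0]) = [e^(0t)].
  For a 2×2 Jordan block J_2(0): exp(t · J_2(0)) = e^(0t)·(I + t·N), where N is the 2×2 nilpotent shift.

After assembling e^{tJ} and conjugating by P, we get:

e^{tB} =
  [1 - t, t, t]
  [-t, t + 1, t]
  [0, 0, 1]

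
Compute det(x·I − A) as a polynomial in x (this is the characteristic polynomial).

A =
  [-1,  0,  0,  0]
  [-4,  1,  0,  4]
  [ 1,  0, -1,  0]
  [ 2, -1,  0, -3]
x^4 + 4*x^3 + 6*x^2 + 4*x + 1

Expanding det(x·I − A) (e.g. by cofactor expansion or by noting that A is similar to its Jordan form J, which has the same characteristic polynomial as A) gives
  χ_A(x) = x^4 + 4*x^3 + 6*x^2 + 4*x + 1
which factors as (x + 1)^4. The eigenvalues (with algebraic multiplicities) are λ = -1 with multiplicity 4.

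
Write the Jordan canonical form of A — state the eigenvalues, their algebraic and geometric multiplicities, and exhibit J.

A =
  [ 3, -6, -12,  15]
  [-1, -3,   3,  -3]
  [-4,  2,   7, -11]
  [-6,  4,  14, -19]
J_2(-3) ⊕ J_2(-3)

The characteristic polynomial is
  det(x·I − A) = x^4 + 12*x^3 + 54*x^2 + 108*x + 81 = (x + 3)^4

Eigenvalues and multiplicities (the geometric multiplicity of λ is n − rank(A − λI), which equals the number of Jordan blocks for λ):
  λ = -3: algebraic multiplicity = 4, geometric multiplicity = 2

Determining the block sizes for each eigenvalue:
  λ = -3: with am = 4 and gm = 2, the partition is not yet determined (e.g. several partitions of 4 into 2 parts exist). Let N = A − (-3)·I. Computing rank(N^1) = 2, rank(N^2) = 0; the number of blocks of size ≥ j is rank(N^{j−1}) − rank(N^j), giving [2, 2]. So we have 2 block(s) of size 2 → block sizes [2, 2]

Assembling the blocks gives a Jordan form
J =
  [-3,  1,  0,  0]
  [ 0, -3,  0,  0]
  [ 0,  0, -3,  1]
  [ 0,  0,  0, -3]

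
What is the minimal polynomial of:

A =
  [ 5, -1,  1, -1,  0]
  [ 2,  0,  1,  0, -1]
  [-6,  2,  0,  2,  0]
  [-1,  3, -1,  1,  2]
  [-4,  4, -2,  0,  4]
x^3 - 6*x^2 + 12*x - 8

The characteristic polynomial is χ_A(x) = (x - 2)^5, so the eigenvalues are known. The minimal polynomial is
  m_A(x) = Π_λ (x − λ)^{k_λ}
where k_λ is the size of the *largest* Jordan block for λ (equivalently, the smallest k with (A − λI)^k v = 0 for every generalised eigenvector v of λ).

  λ = 2: largest Jordan block has size 3, contributing (x − 2)^3

So m_A(x) = (x - 2)^3 = x^3 - 6*x^2 + 12*x - 8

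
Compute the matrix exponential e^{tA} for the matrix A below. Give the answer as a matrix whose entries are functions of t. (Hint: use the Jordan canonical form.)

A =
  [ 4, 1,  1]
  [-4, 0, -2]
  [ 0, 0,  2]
e^{tA} =
  [2*t*exp(2*t) + exp(2*t), t*exp(2*t), t*exp(2*t)]
  [-4*t*exp(2*t), -2*t*exp(2*t) + exp(2*t), -2*t*exp(2*t)]
  [0, 0, exp(2*t)]

Strategy: write A = P · J · P⁻¹ where J is a Jordan canonical form, so e^{tA} = P · e^{tJ} · P⁻¹, and e^{tJ} can be computed block-by-block.

A has Jordan form
J =
  [2, 1, 0]
  [0, 2, 0]
  [0, 0, 2]
(up to reordering of blocks).

Per-block formulas:
  For a 2×2 Jordan block J_2(2): exp(t · J_2(2)) = e^(2t)·(I + t·N), where N is the 2×2 nilpotent shift.
  For a 1×1 block at λ = 2: exp(t · [2]) = [e^(2t)].

After assembling e^{tJ} and conjugating by P, we get:

e^{tA} =
  [2*t*exp(2*t) + exp(2*t), t*exp(2*t), t*exp(2*t)]
  [-4*t*exp(2*t), -2*t*exp(2*t) + exp(2*t), -2*t*exp(2*t)]
  [0, 0, exp(2*t)]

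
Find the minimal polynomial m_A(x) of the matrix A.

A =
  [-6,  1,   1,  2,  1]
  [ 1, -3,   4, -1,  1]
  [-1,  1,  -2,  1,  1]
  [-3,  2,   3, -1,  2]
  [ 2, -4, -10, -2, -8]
x^2 + 8*x + 16

The characteristic polynomial is χ_A(x) = (x + 4)^5, so the eigenvalues are known. The minimal polynomial is
  m_A(x) = Π_λ (x − λ)^{k_λ}
where k_λ is the size of the *largest* Jordan block for λ (equivalently, the smallest k with (A − λI)^k v = 0 for every generalised eigenvector v of λ).

  λ = -4: largest Jordan block has size 2, contributing (x + 4)^2

So m_A(x) = (x + 4)^2 = x^2 + 8*x + 16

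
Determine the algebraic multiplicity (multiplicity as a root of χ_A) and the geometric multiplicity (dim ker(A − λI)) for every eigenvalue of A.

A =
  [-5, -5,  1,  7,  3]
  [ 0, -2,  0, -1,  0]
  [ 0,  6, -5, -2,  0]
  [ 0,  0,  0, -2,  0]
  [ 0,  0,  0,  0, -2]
λ = -5: alg = 2, geom = 1; λ = -2: alg = 3, geom = 2

Step 1 — factor the characteristic polynomial to read off the algebraic multiplicities:
  χ_A(x) = (x + 2)^3*(x + 5)^2

Step 2 — compute geometric multiplicities via the rank-nullity identity g(λ) = n − rank(A − λI):
  rank(A − (-5)·I) = 4, so dim ker(A − (-5)·I) = n − 4 = 1
  rank(A − (-2)·I) = 3, so dim ker(A − (-2)·I) = n − 3 = 2

Summary:
  λ = -5: algebraic multiplicity = 2, geometric multiplicity = 1
  λ = -2: algebraic multiplicity = 3, geometric multiplicity = 2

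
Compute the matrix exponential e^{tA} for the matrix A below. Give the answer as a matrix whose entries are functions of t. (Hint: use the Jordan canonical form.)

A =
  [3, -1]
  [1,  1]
e^{tA} =
  [t*exp(2*t) + exp(2*t), -t*exp(2*t)]
  [t*exp(2*t), -t*exp(2*t) + exp(2*t)]

Strategy: write A = P · J · P⁻¹ where J is a Jordan canonical form, so e^{tA} = P · e^{tJ} · P⁻¹, and e^{tJ} can be computed block-by-block.

A has Jordan form
J =
  [2, 1]
  [0, 2]
(up to reordering of blocks).

Per-block formulas:
  For a 2×2 Jordan block J_2(2): exp(t · J_2(2)) = e^(2t)·(I + t·N), where N is the 2×2 nilpotent shift.

After assembling e^{tJ} and conjugating by P, we get:

e^{tA} =
  [t*exp(2*t) + exp(2*t), -t*exp(2*t)]
  [t*exp(2*t), -t*exp(2*t) + exp(2*t)]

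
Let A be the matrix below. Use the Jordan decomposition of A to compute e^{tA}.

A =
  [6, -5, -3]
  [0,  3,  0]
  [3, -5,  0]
e^{tA} =
  [3*t*exp(3*t) + exp(3*t), -5*t*exp(3*t), -3*t*exp(3*t)]
  [0, exp(3*t), 0]
  [3*t*exp(3*t), -5*t*exp(3*t), -3*t*exp(3*t) + exp(3*t)]

Strategy: write A = P · J · P⁻¹ where J is a Jordan canonical form, so e^{tA} = P · e^{tJ} · P⁻¹, and e^{tJ} can be computed block-by-block.

A has Jordan form
J =
  [3, 1, 0]
  [0, 3, 0]
  [0, 0, 3]
(up to reordering of blocks).

Per-block formulas:
  For a 2×2 Jordan block J_2(3): exp(t · J_2(3)) = e^(3t)·(I + t·N), where N is the 2×2 nilpotent shift.
  For a 1×1 block at λ = 3: exp(t · [3]) = [e^(3t)].

After assembling e^{tJ} and conjugating by P, we get:

e^{tA} =
  [3*t*exp(3*t) + exp(3*t), -5*t*exp(3*t), -3*t*exp(3*t)]
  [0, exp(3*t), 0]
  [3*t*exp(3*t), -5*t*exp(3*t), -3*t*exp(3*t) + exp(3*t)]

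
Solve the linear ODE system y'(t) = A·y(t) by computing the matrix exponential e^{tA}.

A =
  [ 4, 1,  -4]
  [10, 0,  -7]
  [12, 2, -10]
e^{tA} =
  [-t^2*exp(-2*t) + 6*t*exp(-2*t) + exp(-2*t), t*exp(-2*t), t^2*exp(-2*t)/2 - 4*t*exp(-2*t)]
  [-2*t^2*exp(-2*t) + 10*t*exp(-2*t), 2*t*exp(-2*t) + exp(-2*t), t^2*exp(-2*t) - 7*t*exp(-2*t)]
  [-2*t^2*exp(-2*t) + 12*t*exp(-2*t), 2*t*exp(-2*t), t^2*exp(-2*t) - 8*t*exp(-2*t) + exp(-2*t)]

Strategy: write A = P · J · P⁻¹ where J is a Jordan canonical form, so e^{tA} = P · e^{tJ} · P⁻¹, and e^{tJ} can be computed block-by-block.

A has Jordan form
J =
  [-2,  1,  0]
  [ 0, -2,  1]
  [ 0,  0, -2]
(up to reordering of blocks).

Per-block formulas:
  For a 3×3 Jordan block J_3(-2): exp(t · J_3(-2)) = e^(-2t)·(I + t·N + (t^2/2)·N^2), where N is the 3×3 nilpotent shift.

After assembling e^{tJ} and conjugating by P, we get:

e^{tA} =
  [-t^2*exp(-2*t) + 6*t*exp(-2*t) + exp(-2*t), t*exp(-2*t), t^2*exp(-2*t)/2 - 4*t*exp(-2*t)]
  [-2*t^2*exp(-2*t) + 10*t*exp(-2*t), 2*t*exp(-2*t) + exp(-2*t), t^2*exp(-2*t) - 7*t*exp(-2*t)]
  [-2*t^2*exp(-2*t) + 12*t*exp(-2*t), 2*t*exp(-2*t), t^2*exp(-2*t) - 8*t*exp(-2*t) + exp(-2*t)]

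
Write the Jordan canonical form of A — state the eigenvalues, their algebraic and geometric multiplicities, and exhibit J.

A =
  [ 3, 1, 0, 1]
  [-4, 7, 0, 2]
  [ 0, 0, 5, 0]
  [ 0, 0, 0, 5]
J_2(5) ⊕ J_1(5) ⊕ J_1(5)

The characteristic polynomial is
  det(x·I − A) = x^4 - 20*x^3 + 150*x^2 - 500*x + 625 = (x - 5)^4

Eigenvalues and multiplicities (the geometric multiplicity of λ is n − rank(A − λI), which equals the number of Jordan blocks for λ):
  λ = 5: algebraic multiplicity = 4, geometric multiplicity = 3

Determining the block sizes for each eigenvalue:
  λ = 5: 3 blocks summing to 4 forces exactly one block of size 2 and the rest size 1 → block sizes [2, 1, 1]

Assembling the blocks gives a Jordan form
J =
  [5, 1, 0, 0]
  [0, 5, 0, 0]
  [0, 0, 5, 0]
  [0, 0, 0, 5]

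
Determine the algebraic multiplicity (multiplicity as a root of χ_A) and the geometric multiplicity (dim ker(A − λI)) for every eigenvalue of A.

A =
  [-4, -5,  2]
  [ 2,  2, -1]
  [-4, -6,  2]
λ = 0: alg = 3, geom = 1

Step 1 — factor the characteristic polynomial to read off the algebraic multiplicities:
  χ_A(x) = x^3

Step 2 — compute geometric multiplicities via the rank-nullity identity g(λ) = n − rank(A − λI):
  rank(A − (0)·I) = 2, so dim ker(A − (0)·I) = n − 2 = 1

Summary:
  λ = 0: algebraic multiplicity = 3, geometric multiplicity = 1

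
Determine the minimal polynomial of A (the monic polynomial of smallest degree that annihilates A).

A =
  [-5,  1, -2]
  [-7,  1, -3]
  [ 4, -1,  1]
x^3 + 3*x^2 + 3*x + 1

The characteristic polynomial is χ_A(x) = (x + 1)^3, so the eigenvalues are known. The minimal polynomial is
  m_A(x) = Π_λ (x − λ)^{k_λ}
where k_λ is the size of the *largest* Jordan block for λ (equivalently, the smallest k with (A − λI)^k v = 0 for every generalised eigenvector v of λ).

  λ = -1: largest Jordan block has size 3, contributing (x + 1)^3

So m_A(x) = (x + 1)^3 = x^3 + 3*x^2 + 3*x + 1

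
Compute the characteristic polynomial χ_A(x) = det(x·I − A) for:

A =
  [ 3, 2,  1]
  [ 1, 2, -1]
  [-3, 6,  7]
x^3 - 12*x^2 + 48*x - 64

Expanding det(x·I − A) (e.g. by cofactor expansion or by noting that A is similar to its Jordan form J, which has the same characteristic polynomial as A) gives
  χ_A(x) = x^3 - 12*x^2 + 48*x - 64
which factors as (x - 4)^3. The eigenvalues (with algebraic multiplicities) are λ = 4 with multiplicity 3.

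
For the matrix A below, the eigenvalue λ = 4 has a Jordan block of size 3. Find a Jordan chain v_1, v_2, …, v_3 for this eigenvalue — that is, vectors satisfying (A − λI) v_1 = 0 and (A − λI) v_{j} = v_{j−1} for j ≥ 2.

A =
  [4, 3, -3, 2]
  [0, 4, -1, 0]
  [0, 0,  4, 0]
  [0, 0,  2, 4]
A Jordan chain for λ = 4 of length 3:
v_1 = (1, 0, 0, 0)ᵀ
v_2 = (-3, -1, 0, 2)ᵀ
v_3 = (0, 0, 1, 0)ᵀ

Let N = A − (4)·I. We want v_3 with N^3 v_3 = 0 but N^2 v_3 ≠ 0; then v_{j-1} := N · v_j for j = 3, …, 2.

Pick v_3 = (0, 0, 1, 0)ᵀ.
Then v_2 = N · v_3 = (-3, -1, 0, 2)ᵀ.
Then v_1 = N · v_2 = (1, 0, 0, 0)ᵀ.

Sanity check: (A − (4)·I) v_1 = (0, 0, 0, 0)ᵀ = 0. ✓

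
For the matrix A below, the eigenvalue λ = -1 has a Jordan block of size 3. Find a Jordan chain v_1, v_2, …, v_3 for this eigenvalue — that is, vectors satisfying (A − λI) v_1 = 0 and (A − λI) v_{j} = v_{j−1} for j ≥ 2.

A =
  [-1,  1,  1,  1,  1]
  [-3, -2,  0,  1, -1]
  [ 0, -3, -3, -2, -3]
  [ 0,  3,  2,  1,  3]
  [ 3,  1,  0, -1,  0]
A Jordan chain for λ = -1 of length 3:
v_1 = (0, -1, 0, 0, 1)ᵀ
v_2 = (1, 0, -2, 2, 0)ᵀ
v_3 = (0, 0, 1, 0, 0)ᵀ

Let N = A − (-1)·I. We want v_3 with N^3 v_3 = 0 but N^2 v_3 ≠ 0; then v_{j-1} := N · v_j for j = 3, …, 2.

Pick v_3 = (0, 0, 1, 0, 0)ᵀ.
Then v_2 = N · v_3 = (1, 0, -2, 2, 0)ᵀ.
Then v_1 = N · v_2 = (0, -1, 0, 0, 1)ᵀ.

Sanity check: (A − (-1)·I) v_1 = (0, 0, 0, 0, 0)ᵀ = 0. ✓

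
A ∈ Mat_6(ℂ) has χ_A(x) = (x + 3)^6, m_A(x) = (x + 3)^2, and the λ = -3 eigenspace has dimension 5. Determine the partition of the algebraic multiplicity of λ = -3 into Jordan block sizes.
Block sizes for λ = -3: [2, 1, 1, 1, 1]

Step 1 — from the characteristic polynomial, algebraic multiplicity of λ = -3 is 6. From dim ker(A − (-3)·I) = 5, there are exactly 5 Jordan blocks for λ = -3.
Step 2 — from the minimal polynomial, the factor (x + 3)^2 tells us the largest block for λ = -3 has size 2.
Step 3 — with total size 6, 5 blocks, and largest block 2, the block sizes (in nonincreasing order) are [2, 1, 1, 1, 1].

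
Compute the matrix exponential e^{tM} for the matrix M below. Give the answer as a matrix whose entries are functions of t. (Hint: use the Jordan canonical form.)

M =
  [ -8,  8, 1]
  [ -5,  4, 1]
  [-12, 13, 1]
e^{tM} =
  [-3*t^2*exp(-t)/2 - 7*t*exp(-t) + exp(-t), -3*t^2*exp(-t)/2 + 8*t*exp(-t), 3*t^2*exp(-t)/2 + t*exp(-t)]
  [-t^2*exp(-t) - 5*t*exp(-t), -t^2*exp(-t) + 5*t*exp(-t) + exp(-t), t^2*exp(-t) + t*exp(-t)]
  [-5*t^2*exp(-t)/2 - 12*t*exp(-t), -5*t^2*exp(-t)/2 + 13*t*exp(-t), 5*t^2*exp(-t)/2 + 2*t*exp(-t) + exp(-t)]

Strategy: write M = P · J · P⁻¹ where J is a Jordan canonical form, so e^{tM} = P · e^{tJ} · P⁻¹, and e^{tJ} can be computed block-by-block.

M has Jordan form
J =
  [-1,  1,  0]
  [ 0, -1,  1]
  [ 0,  0, -1]
(up to reordering of blocks).

Per-block formulas:
  For a 3×3 Jordan block J_3(-1): exp(t · J_3(-1)) = e^(-1t)·(I + t·N + (t^2/2)·N^2), where N is the 3×3 nilpotent shift.

After assembling e^{tJ} and conjugating by P, we get:

e^{tM} =
  [-3*t^2*exp(-t)/2 - 7*t*exp(-t) + exp(-t), -3*t^2*exp(-t)/2 + 8*t*exp(-t), 3*t^2*exp(-t)/2 + t*exp(-t)]
  [-t^2*exp(-t) - 5*t*exp(-t), -t^2*exp(-t) + 5*t*exp(-t) + exp(-t), t^2*exp(-t) + t*exp(-t)]
  [-5*t^2*exp(-t)/2 - 12*t*exp(-t), -5*t^2*exp(-t)/2 + 13*t*exp(-t), 5*t^2*exp(-t)/2 + 2*t*exp(-t) + exp(-t)]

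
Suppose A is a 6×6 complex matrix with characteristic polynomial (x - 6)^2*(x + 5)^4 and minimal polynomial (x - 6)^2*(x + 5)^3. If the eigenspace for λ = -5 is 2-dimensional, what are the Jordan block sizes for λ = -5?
Block sizes for λ = -5: [3, 1]

Step 1 — from the characteristic polynomial, algebraic multiplicity of λ = -5 is 4. From dim ker(A − (-5)·I) = 2, there are exactly 2 Jordan blocks for λ = -5.
Step 2 — from the minimal polynomial, the factor (x + 5)^3 tells us the largest block for λ = -5 has size 3.
Step 3 — with total size 4, 2 blocks, and largest block 3, the block sizes (in nonincreasing order) are [3, 1].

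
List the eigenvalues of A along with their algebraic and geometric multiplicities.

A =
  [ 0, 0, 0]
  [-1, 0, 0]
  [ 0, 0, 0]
λ = 0: alg = 3, geom = 2

Step 1 — factor the characteristic polynomial to read off the algebraic multiplicities:
  χ_A(x) = x^3

Step 2 — compute geometric multiplicities via the rank-nullity identity g(λ) = n − rank(A − λI):
  rank(A − (0)·I) = 1, so dim ker(A − (0)·I) = n − 1 = 2

Summary:
  λ = 0: algebraic multiplicity = 3, geometric multiplicity = 2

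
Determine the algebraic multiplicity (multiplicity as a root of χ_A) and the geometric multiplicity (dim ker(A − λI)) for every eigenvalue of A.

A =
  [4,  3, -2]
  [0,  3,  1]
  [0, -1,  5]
λ = 4: alg = 3, geom = 1

Step 1 — factor the characteristic polynomial to read off the algebraic multiplicities:
  χ_A(x) = (x - 4)^3

Step 2 — compute geometric multiplicities via the rank-nullity identity g(λ) = n − rank(A − λI):
  rank(A − (4)·I) = 2, so dim ker(A − (4)·I) = n − 2 = 1

Summary:
  λ = 4: algebraic multiplicity = 3, geometric multiplicity = 1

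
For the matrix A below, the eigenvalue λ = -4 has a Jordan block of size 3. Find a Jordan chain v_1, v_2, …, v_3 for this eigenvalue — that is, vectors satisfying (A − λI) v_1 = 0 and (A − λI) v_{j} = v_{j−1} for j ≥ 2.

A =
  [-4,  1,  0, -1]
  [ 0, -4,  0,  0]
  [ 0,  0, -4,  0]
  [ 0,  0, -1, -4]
A Jordan chain for λ = -4 of length 3:
v_1 = (1, 0, 0, 0)ᵀ
v_2 = (0, 0, 0, -1)ᵀ
v_3 = (0, 0, 1, 0)ᵀ

Let N = A − (-4)·I. We want v_3 with N^3 v_3 = 0 but N^2 v_3 ≠ 0; then v_{j-1} := N · v_j for j = 3, …, 2.

Pick v_3 = (0, 0, 1, 0)ᵀ.
Then v_2 = N · v_3 = (0, 0, 0, -1)ᵀ.
Then v_1 = N · v_2 = (1, 0, 0, 0)ᵀ.

Sanity check: (A − (-4)·I) v_1 = (0, 0, 0, 0)ᵀ = 0. ✓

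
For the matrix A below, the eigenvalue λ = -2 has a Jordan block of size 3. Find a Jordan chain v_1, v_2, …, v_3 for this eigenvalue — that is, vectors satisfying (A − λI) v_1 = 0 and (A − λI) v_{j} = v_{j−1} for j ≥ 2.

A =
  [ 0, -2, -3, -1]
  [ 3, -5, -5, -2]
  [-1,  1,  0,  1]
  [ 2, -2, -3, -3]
A Jordan chain for λ = -2 of length 3:
v_1 = (-1, -2, 1, -1)ᵀ
v_2 = (2, 3, -1, 2)ᵀ
v_3 = (1, 0, 0, 0)ᵀ

Let N = A − (-2)·I. We want v_3 with N^3 v_3 = 0 but N^2 v_3 ≠ 0; then v_{j-1} := N · v_j for j = 3, …, 2.

Pick v_3 = (1, 0, 0, 0)ᵀ.
Then v_2 = N · v_3 = (2, 3, -1, 2)ᵀ.
Then v_1 = N · v_2 = (-1, -2, 1, -1)ᵀ.

Sanity check: (A − (-2)·I) v_1 = (0, 0, 0, 0)ᵀ = 0. ✓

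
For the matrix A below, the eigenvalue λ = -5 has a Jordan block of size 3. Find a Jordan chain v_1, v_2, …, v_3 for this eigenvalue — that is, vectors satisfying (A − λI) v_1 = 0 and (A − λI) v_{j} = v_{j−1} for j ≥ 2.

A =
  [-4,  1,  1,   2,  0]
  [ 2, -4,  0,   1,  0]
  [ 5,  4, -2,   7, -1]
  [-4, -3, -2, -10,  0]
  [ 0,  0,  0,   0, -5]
A Jordan chain for λ = -5 of length 3:
v_1 = (-1, 0, -3, 2, 0)ᵀ
v_2 = (0, 0, -1, 0, 0)ᵀ
v_3 = (0, 0, 0, 0, 1)ᵀ

Let N = A − (-5)·I. We want v_3 with N^3 v_3 = 0 but N^2 v_3 ≠ 0; then v_{j-1} := N · v_j for j = 3, …, 2.

Pick v_3 = (0, 0, 0, 0, 1)ᵀ.
Then v_2 = N · v_3 = (0, 0, -1, 0, 0)ᵀ.
Then v_1 = N · v_2 = (-1, 0, -3, 2, 0)ᵀ.

Sanity check: (A − (-5)·I) v_1 = (0, 0, 0, 0, 0)ᵀ = 0. ✓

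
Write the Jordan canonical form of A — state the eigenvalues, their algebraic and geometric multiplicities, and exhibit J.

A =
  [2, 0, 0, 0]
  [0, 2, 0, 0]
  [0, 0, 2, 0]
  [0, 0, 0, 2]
J_1(2) ⊕ J_1(2) ⊕ J_1(2) ⊕ J_1(2)

The characteristic polynomial is
  det(x·I − A) = x^4 - 8*x^3 + 24*x^2 - 32*x + 16 = (x - 2)^4

Eigenvalues and multiplicities (the geometric multiplicity of λ is n − rank(A − λI), which equals the number of Jordan blocks for λ):
  λ = 2: algebraic multiplicity = 4, geometric multiplicity = 4

Determining the block sizes for each eigenvalue:
  λ = 2: gm = am = 4, so every block has size 1 → block sizes [1, 1, 1, 1]

Assembling the blocks gives a Jordan form
J =
  [2, 0, 0, 0]
  [0, 2, 0, 0]
  [0, 0, 2, 0]
  [0, 0, 0, 2]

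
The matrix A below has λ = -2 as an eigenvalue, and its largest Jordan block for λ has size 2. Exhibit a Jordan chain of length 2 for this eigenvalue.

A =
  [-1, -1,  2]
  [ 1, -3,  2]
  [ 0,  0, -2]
A Jordan chain for λ = -2 of length 2:
v_1 = (1, 1, 0)ᵀ
v_2 = (1, 0, 0)ᵀ

Let N = A − (-2)·I. We want v_2 with N^2 v_2 = 0 but N^1 v_2 ≠ 0; then v_{j-1} := N · v_j for j = 2, …, 2.

Pick v_2 = (1, 0, 0)ᵀ.
Then v_1 = N · v_2 = (1, 1, 0)ᵀ.

Sanity check: (A − (-2)·I) v_1 = (0, 0, 0)ᵀ = 0. ✓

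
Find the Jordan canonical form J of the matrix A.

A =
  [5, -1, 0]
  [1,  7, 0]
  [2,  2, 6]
J_2(6) ⊕ J_1(6)

The characteristic polynomial is
  det(x·I − A) = x^3 - 18*x^2 + 108*x - 216 = (x - 6)^3

Eigenvalues and multiplicities (the geometric multiplicity of λ is n − rank(A − λI), which equals the number of Jordan blocks for λ):
  λ = 6: algebraic multiplicity = 3, geometric multiplicity = 2

Determining the block sizes for each eigenvalue:
  λ = 6: 2 blocks summing to 3 forces exactly one block of size 2 and the rest size 1 → block sizes [2, 1]

Assembling the blocks gives a Jordan form
J =
  [6, 1, 0]
  [0, 6, 0]
  [0, 0, 6]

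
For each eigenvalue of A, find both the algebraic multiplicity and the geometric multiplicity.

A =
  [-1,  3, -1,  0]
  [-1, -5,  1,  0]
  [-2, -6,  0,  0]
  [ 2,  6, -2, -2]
λ = -2: alg = 4, geom = 3

Step 1 — factor the characteristic polynomial to read off the algebraic multiplicities:
  χ_A(x) = (x + 2)^4

Step 2 — compute geometric multiplicities via the rank-nullity identity g(λ) = n − rank(A − λI):
  rank(A − (-2)·I) = 1, so dim ker(A − (-2)·I) = n − 1 = 3

Summary:
  λ = -2: algebraic multiplicity = 4, geometric multiplicity = 3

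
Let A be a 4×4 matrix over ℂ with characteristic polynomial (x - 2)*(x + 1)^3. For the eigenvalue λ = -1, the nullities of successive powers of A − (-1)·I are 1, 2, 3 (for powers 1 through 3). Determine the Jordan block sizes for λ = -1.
Block sizes for λ = -1: [3]

From the dimensions of kernels of powers, the number of Jordan blocks of size at least j is d_j − d_{j−1} where d_j = dim ker(N^j) (with d_0 = 0). Computing the differences gives [1, 1, 1].
The number of blocks of size exactly k is (#blocks of size ≥ k) − (#blocks of size ≥ k + 1), so the partition is: 1 block(s) of size 3.
In nonincreasing order the block sizes are [3].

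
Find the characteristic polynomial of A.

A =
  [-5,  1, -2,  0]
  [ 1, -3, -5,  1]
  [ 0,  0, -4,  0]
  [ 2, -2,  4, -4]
x^4 + 16*x^3 + 96*x^2 + 256*x + 256

Expanding det(x·I − A) (e.g. by cofactor expansion or by noting that A is similar to its Jordan form J, which has the same characteristic polynomial as A) gives
  χ_A(x) = x^4 + 16*x^3 + 96*x^2 + 256*x + 256
which factors as (x + 4)^4. The eigenvalues (with algebraic multiplicities) are λ = -4 with multiplicity 4.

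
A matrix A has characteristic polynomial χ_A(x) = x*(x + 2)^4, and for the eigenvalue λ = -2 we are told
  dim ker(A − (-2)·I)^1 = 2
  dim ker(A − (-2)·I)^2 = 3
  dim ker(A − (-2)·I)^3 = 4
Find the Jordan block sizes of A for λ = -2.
Block sizes for λ = -2: [3, 1]

From the dimensions of kernels of powers, the number of Jordan blocks of size at least j is d_j − d_{j−1} where d_j = dim ker(N^j) (with d_0 = 0). Computing the differences gives [2, 1, 1].
The number of blocks of size exactly k is (#blocks of size ≥ k) − (#blocks of size ≥ k + 1), so the partition is: 1 block(s) of size 1, 1 block(s) of size 3.
In nonincreasing order the block sizes are [3, 1].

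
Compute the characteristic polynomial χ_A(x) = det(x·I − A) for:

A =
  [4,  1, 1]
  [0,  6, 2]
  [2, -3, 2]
x^3 - 12*x^2 + 48*x - 64

Expanding det(x·I − A) (e.g. by cofactor expansion or by noting that A is similar to its Jordan form J, which has the same characteristic polynomial as A) gives
  χ_A(x) = x^3 - 12*x^2 + 48*x - 64
which factors as (x - 4)^3. The eigenvalues (with algebraic multiplicities) are λ = 4 with multiplicity 3.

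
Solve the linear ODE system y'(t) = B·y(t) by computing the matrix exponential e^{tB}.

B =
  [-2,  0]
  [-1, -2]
e^{tB} =
  [exp(-2*t), 0]
  [-t*exp(-2*t), exp(-2*t)]

Strategy: write B = P · J · P⁻¹ where J is a Jordan canonical form, so e^{tB} = P · e^{tJ} · P⁻¹, and e^{tJ} can be computed block-by-block.

B has Jordan form
J =
  [-2,  1]
  [ 0, -2]
(up to reordering of blocks).

Per-block formulas:
  For a 2×2 Jordan block J_2(-2): exp(t · J_2(-2)) = e^(-2t)·(I + t·N), where N is the 2×2 nilpotent shift.

After assembling e^{tJ} and conjugating by P, we get:

e^{tB} =
  [exp(-2*t), 0]
  [-t*exp(-2*t), exp(-2*t)]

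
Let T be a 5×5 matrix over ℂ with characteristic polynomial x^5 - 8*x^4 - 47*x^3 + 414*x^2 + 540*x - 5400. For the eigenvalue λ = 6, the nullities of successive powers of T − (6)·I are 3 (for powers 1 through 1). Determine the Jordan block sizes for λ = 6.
Block sizes for λ = 6: [1, 1, 1]

From the dimensions of kernels of powers, the number of Jordan blocks of size at least j is d_j − d_{j−1} where d_j = dim ker(N^j) (with d_0 = 0). Computing the differences gives [3].
The number of blocks of size exactly k is (#blocks of size ≥ k) − (#blocks of size ≥ k + 1), so the partition is: 3 block(s) of size 1.
In nonincreasing order the block sizes are [1, 1, 1].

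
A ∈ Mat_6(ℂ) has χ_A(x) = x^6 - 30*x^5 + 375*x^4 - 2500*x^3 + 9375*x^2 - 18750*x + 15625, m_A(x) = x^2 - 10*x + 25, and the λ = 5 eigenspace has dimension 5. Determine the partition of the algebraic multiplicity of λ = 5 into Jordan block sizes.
Block sizes for λ = 5: [2, 1, 1, 1, 1]

Step 1 — from the characteristic polynomial, algebraic multiplicity of λ = 5 is 6. From dim ker(A − (5)·I) = 5, there are exactly 5 Jordan blocks for λ = 5.
Step 2 — from the minimal polynomial, the factor (x − 5)^2 tells us the largest block for λ = 5 has size 2.
Step 3 — with total size 6, 5 blocks, and largest block 2, the block sizes (in nonincreasing order) are [2, 1, 1, 1, 1].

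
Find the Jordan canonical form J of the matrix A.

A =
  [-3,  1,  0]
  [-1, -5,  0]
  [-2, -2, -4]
J_2(-4) ⊕ J_1(-4)

The characteristic polynomial is
  det(x·I − A) = x^3 + 12*x^2 + 48*x + 64 = (x + 4)^3

Eigenvalues and multiplicities (the geometric multiplicity of λ is n − rank(A − λI), which equals the number of Jordan blocks for λ):
  λ = -4: algebraic multiplicity = 3, geometric multiplicity = 2

Determining the block sizes for each eigenvalue:
  λ = -4: 2 blocks summing to 3 forces exactly one block of size 2 and the rest size 1 → block sizes [2, 1]

Assembling the blocks gives a Jordan form
J =
  [-4,  1,  0]
  [ 0, -4,  0]
  [ 0,  0, -4]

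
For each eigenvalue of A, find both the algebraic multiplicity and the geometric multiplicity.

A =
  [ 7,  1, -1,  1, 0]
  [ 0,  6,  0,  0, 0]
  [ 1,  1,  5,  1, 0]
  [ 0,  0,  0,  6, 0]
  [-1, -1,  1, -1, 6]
λ = 6: alg = 5, geom = 4

Step 1 — factor the characteristic polynomial to read off the algebraic multiplicities:
  χ_A(x) = (x - 6)^5

Step 2 — compute geometric multiplicities via the rank-nullity identity g(λ) = n − rank(A − λI):
  rank(A − (6)·I) = 1, so dim ker(A − (6)·I) = n − 1 = 4

Summary:
  λ = 6: algebraic multiplicity = 5, geometric multiplicity = 4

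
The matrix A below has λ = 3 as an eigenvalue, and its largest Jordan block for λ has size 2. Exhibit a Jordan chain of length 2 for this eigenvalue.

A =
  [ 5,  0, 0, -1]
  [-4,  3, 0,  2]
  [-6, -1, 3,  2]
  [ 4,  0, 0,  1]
A Jordan chain for λ = 3 of length 2:
v_1 = (2, -4, -6, 4)ᵀ
v_2 = (1, 0, 0, 0)ᵀ

Let N = A − (3)·I. We want v_2 with N^2 v_2 = 0 but N^1 v_2 ≠ 0; then v_{j-1} := N · v_j for j = 2, …, 2.

Pick v_2 = (1, 0, 0, 0)ᵀ.
Then v_1 = N · v_2 = (2, -4, -6, 4)ᵀ.

Sanity check: (A − (3)·I) v_1 = (0, 0, 0, 0)ᵀ = 0. ✓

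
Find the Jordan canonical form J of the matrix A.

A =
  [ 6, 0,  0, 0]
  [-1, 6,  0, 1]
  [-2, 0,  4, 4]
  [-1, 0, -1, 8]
J_3(6) ⊕ J_1(6)

The characteristic polynomial is
  det(x·I − A) = x^4 - 24*x^3 + 216*x^2 - 864*x + 1296 = (x - 6)^4

Eigenvalues and multiplicities (the geometric multiplicity of λ is n − rank(A − λI), which equals the number of Jordan blocks for λ):
  λ = 6: algebraic multiplicity = 4, geometric multiplicity = 2

Determining the block sizes for each eigenvalue:
  λ = 6: with am = 4 and gm = 2, the partition is not yet determined (e.g. several partitions of 4 into 2 parts exist). Let N = A − (6)·I. Computing rank(N^1) = 2, rank(N^2) = 1, rank(N^3) = 0; the number of blocks of size ≥ j is rank(N^{j−1}) − rank(N^j), giving [2, 1, 1]. So we have 1 block(s) of size 3, 1 block(s) of size 1 → block sizes [3, 1]

Assembling the blocks gives a Jordan form
J =
  [6, 1, 0, 0]
  [0, 6, 1, 0]
  [0, 0, 6, 0]
  [0, 0, 0, 6]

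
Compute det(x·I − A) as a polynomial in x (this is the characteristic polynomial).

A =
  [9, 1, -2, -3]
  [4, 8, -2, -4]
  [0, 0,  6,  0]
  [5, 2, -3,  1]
x^4 - 24*x^3 + 216*x^2 - 864*x + 1296

Expanding det(x·I − A) (e.g. by cofactor expansion or by noting that A is similar to its Jordan form J, which has the same characteristic polynomial as A) gives
  χ_A(x) = x^4 - 24*x^3 + 216*x^2 - 864*x + 1296
which factors as (x - 6)^4. The eigenvalues (with algebraic multiplicities) are λ = 6 with multiplicity 4.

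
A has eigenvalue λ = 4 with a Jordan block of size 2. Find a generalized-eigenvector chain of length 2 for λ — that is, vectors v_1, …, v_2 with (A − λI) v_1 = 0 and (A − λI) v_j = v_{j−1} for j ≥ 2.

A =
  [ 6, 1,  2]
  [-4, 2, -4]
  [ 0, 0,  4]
A Jordan chain for λ = 4 of length 2:
v_1 = (2, -4, 0)ᵀ
v_2 = (1, 0, 0)ᵀ

Let N = A − (4)·I. We want v_2 with N^2 v_2 = 0 but N^1 v_2 ≠ 0; then v_{j-1} := N · v_j for j = 2, …, 2.

Pick v_2 = (1, 0, 0)ᵀ.
Then v_1 = N · v_2 = (2, -4, 0)ᵀ.

Sanity check: (A − (4)·I) v_1 = (0, 0, 0)ᵀ = 0. ✓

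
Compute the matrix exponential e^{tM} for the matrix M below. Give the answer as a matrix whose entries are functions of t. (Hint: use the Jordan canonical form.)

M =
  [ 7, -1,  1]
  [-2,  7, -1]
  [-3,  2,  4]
e^{tM} =
  [t*exp(6*t) + exp(6*t), -t*exp(6*t), t*exp(6*t)]
  [-t^2*exp(6*t)/2 - 2*t*exp(6*t), t^2*exp(6*t)/2 + t*exp(6*t) + exp(6*t), -t^2*exp(6*t)/2 - t*exp(6*t)]
  [-t^2*exp(6*t)/2 - 3*t*exp(6*t), t^2*exp(6*t)/2 + 2*t*exp(6*t), -t^2*exp(6*t)/2 - 2*t*exp(6*t) + exp(6*t)]

Strategy: write M = P · J · P⁻¹ where J is a Jordan canonical form, so e^{tM} = P · e^{tJ} · P⁻¹, and e^{tJ} can be computed block-by-block.

M has Jordan form
J =
  [6, 1, 0]
  [0, 6, 1]
  [0, 0, 6]
(up to reordering of blocks).

Per-block formulas:
  For a 3×3 Jordan block J_3(6): exp(t · J_3(6)) = e^(6t)·(I + t·N + (t^2/2)·N^2), where N is the 3×3 nilpotent shift.

After assembling e^{tJ} and conjugating by P, we get:

e^{tM} =
  [t*exp(6*t) + exp(6*t), -t*exp(6*t), t*exp(6*t)]
  [-t^2*exp(6*t)/2 - 2*t*exp(6*t), t^2*exp(6*t)/2 + t*exp(6*t) + exp(6*t), -t^2*exp(6*t)/2 - t*exp(6*t)]
  [-t^2*exp(6*t)/2 - 3*t*exp(6*t), t^2*exp(6*t)/2 + 2*t*exp(6*t), -t^2*exp(6*t)/2 - 2*t*exp(6*t) + exp(6*t)]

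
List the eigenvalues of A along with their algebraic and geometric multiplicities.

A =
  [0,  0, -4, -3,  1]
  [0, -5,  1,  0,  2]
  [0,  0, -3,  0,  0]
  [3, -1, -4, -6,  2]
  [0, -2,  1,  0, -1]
λ = -3: alg = 5, geom = 2

Step 1 — factor the characteristic polynomial to read off the algebraic multiplicities:
  χ_A(x) = (x + 3)^5

Step 2 — compute geometric multiplicities via the rank-nullity identity g(λ) = n − rank(A − λI):
  rank(A − (-3)·I) = 3, so dim ker(A − (-3)·I) = n − 3 = 2

Summary:
  λ = -3: algebraic multiplicity = 5, geometric multiplicity = 2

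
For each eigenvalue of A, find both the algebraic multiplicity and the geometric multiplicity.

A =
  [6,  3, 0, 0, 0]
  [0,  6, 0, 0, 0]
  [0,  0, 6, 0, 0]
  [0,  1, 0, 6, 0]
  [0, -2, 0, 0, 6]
λ = 6: alg = 5, geom = 4

Step 1 — factor the characteristic polynomial to read off the algebraic multiplicities:
  χ_A(x) = (x - 6)^5

Step 2 — compute geometric multiplicities via the rank-nullity identity g(λ) = n − rank(A − λI):
  rank(A − (6)·I) = 1, so dim ker(A − (6)·I) = n − 1 = 4

Summary:
  λ = 6: algebraic multiplicity = 5, geometric multiplicity = 4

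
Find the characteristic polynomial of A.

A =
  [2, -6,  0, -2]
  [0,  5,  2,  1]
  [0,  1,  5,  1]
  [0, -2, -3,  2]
x^4 - 14*x^3 + 72*x^2 - 160*x + 128

Expanding det(x·I − A) (e.g. by cofactor expansion or by noting that A is similar to its Jordan form J, which has the same characteristic polynomial as A) gives
  χ_A(x) = x^4 - 14*x^3 + 72*x^2 - 160*x + 128
which factors as (x - 4)^3*(x - 2). The eigenvalues (with algebraic multiplicities) are λ = 2 with multiplicity 1, λ = 4 with multiplicity 3.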